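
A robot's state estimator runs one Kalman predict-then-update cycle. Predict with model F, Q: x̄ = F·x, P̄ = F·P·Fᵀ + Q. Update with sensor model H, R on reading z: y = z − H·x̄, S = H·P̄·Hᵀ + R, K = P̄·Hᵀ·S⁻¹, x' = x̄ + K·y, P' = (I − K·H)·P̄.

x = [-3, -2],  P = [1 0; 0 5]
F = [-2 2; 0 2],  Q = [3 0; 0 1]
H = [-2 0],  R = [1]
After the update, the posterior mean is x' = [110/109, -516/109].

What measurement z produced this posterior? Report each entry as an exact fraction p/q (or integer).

z = [-2]

x̄ = F·x = [2, -4]
P̄ = F·P·Fᵀ + Q = [27 20; 20 21]
S = H·P̄·Hᵀ + R = [109]
K = P̄·Hᵀ·S⁻¹ = [-54/109; -40/109]
x' − x̄ = [-108/109, -80/109] = K·y
y = (KᵀK)⁻¹·Kᵀ·(x' − x̄) = [2]
z = y + H·x̄ = [2] + [-4] = [-2]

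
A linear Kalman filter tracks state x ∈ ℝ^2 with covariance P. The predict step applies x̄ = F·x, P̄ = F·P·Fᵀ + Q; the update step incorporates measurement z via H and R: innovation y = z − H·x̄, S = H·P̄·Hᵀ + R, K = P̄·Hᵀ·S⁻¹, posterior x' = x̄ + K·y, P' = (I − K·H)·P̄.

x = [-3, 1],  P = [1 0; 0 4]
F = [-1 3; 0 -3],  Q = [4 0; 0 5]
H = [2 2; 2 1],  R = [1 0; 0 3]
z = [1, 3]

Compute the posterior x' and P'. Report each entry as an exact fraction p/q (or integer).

x' = [1132/431, -899/431]
P' = [1282/431 -2749/862; -2749/862 6283/1724]

x̄ = F·x = [6, -3]
P̄ = F·P·Fᵀ + Q = [41 -36; -36 41]
y = z − H·x̄ = [-5, -6]
S = H·P̄·Hᵀ + R = [41 30; 30 64]
K = P̄·Hᵀ·S⁻¹ = [-185/431 793/862; 785/862 -1571/1724]
x' = x̄ + K·y = [1132/431, -899/431]
P' = (I − K·H)·P̄ = [1282/431 -2749/862; -2749/862 6283/1724]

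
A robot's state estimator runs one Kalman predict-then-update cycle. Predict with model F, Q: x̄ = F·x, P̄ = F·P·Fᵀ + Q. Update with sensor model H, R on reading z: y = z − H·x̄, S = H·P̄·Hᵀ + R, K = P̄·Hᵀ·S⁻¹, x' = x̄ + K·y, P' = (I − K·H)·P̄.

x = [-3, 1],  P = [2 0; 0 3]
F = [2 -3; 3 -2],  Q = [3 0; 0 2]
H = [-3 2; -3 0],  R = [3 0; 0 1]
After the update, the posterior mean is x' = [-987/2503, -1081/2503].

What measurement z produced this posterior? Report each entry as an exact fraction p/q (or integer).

z = [1, 1]

x̄ = F·x = [-9, -11]
P̄ = F·P·Fᵀ + Q = [38 30; 30 32]
S = H·P̄·Hᵀ + R = [113 162; 162 343]
K = P̄·Hᵀ·S⁻¹ = [-54/12515 -4134/12515; 5662/12515 -5958/12515]
x' − x̄ = [21540/2503, 26452/2503] = K·y
y = (KᵀK)⁻¹·Kᵀ·(x' − x̄) = [-4, -26]
z = y + H·x̄ = [-4, -26] + [5, 27] = [1, 1]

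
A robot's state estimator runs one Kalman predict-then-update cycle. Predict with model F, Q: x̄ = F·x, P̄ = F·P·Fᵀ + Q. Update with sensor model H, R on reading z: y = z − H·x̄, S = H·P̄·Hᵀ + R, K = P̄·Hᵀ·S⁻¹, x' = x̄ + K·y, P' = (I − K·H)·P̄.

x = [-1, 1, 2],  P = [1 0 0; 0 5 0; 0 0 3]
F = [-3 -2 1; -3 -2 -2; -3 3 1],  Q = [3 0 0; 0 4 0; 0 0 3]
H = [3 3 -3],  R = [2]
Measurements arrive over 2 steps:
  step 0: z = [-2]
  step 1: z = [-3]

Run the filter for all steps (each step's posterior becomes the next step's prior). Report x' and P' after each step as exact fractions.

step 0: x' = [567/113, -54/113, 589/113], P' = [17513/1243 -3901/1243 13536/1243; -3901/1243 30645/2486 22653/2486; 13536/1243 22653/2486 49935/2486]
step 1: x' = [-127346872/24061099, -309318625/24061099, -412499326/24061099], P' = [689962776/24061099 1160999913/24061099 1850053779/24061099; 1160999913/24061099 2372889997/24061099 3530938086/24061099; 1850053779/24061099 3530938086/24061099 5382476937/24061099]

step 0: x̄ = F·x = [3, -3, 8]
step 0: P̄ = F·P·Fᵀ + Q = [35 23 -18; 23 45 -27; -18 -27 60]
step 0: y = z − H·x̄ = [22]
step 0: S = H·P̄·Hᵀ + R = [2486]
step 0: K = P̄·Hᵀ·S⁻¹ = [114/1243; 285/2486; -315/2486]
step 0: x' = x̄ + K·y = [567/113, -54/113, 589/113]
step 0: P' = (I − K·H)·P̄ = [17513/1243 -3901/1243 13536/1243; -3901/1243 30645/2486 22653/2486; 13536/1243 22653/2486 49935/2486]
step 1: x̄ = F·x = [-1004/113, -2771/113, -1274/113]
step 1: P̄ = F·P·Fᵀ + Q = [148539/2486 185421/1243 32463/1243; 185421/1243 529981/1243 -22554/1243; 32463/1243 -22554/1243 381177/1243]
step 1: y = z − H·x̄ = [7164/113]
step 1: S = H·P̄·Hᵀ + R = [24061099/2486]
step 1: K = P̄·Hᵀ·S⁻¹ = [1363365/24061099; 4427736/24061099; -2227608/24061099]
step 1: x' = x̄ + K·y = [-127346872/24061099, -309318625/24061099, -412499326/24061099]
step 1: P' = (I − K·H)·P̄ = [689962776/24061099 1160999913/24061099 1850053779/24061099; 1160999913/24061099 2372889997/24061099 3530938086/24061099; 1850053779/24061099 3530938086/24061099 5382476937/24061099]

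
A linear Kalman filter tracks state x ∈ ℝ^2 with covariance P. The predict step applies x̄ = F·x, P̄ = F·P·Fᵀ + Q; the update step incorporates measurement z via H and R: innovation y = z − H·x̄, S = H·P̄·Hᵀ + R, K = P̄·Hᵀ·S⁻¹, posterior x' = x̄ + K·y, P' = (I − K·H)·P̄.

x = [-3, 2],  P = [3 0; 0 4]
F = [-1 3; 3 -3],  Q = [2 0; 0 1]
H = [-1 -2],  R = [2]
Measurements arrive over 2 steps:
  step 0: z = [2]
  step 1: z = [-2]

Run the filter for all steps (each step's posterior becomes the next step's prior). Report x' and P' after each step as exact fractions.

step 0: x' = [20/17, -208/119], P' = [354/17 -184/17; -184/17 727/119]
step 1: x' = [-311734/108085, 265038/108085], P' = [690666/108085 -387212/108085; -387212/108085 268469/108085]

step 0: x̄ = F·x = [9, -15]
step 0: P̄ = F·P·Fᵀ + Q = [41 -45; -45 64]
step 0: y = z − H·x̄ = [-19]
step 0: S = H·P̄·Hᵀ + R = [119]
step 0: K = P̄·Hᵀ·S⁻¹ = [7/17; -83/119]
step 0: x' = x̄ + K·y = [20/17, -208/119]
step 0: P' = (I − K·H)·P̄ = [354/17 -184/17; -184/17 727/119]
step 1: x̄ = F·x = [-764/119, 1044/119]
step 1: P̄ = F·P·Fᵀ + Q = [16987/119 -29433/119; -29433/119 52148/119]
step 1: y = z − H·x̄ = [1086/119]
step 1: S = H·P̄·Hᵀ + R = [108085/119]
step 1: K = P̄·Hᵀ·S⁻¹ = [41879/108085; -74863/108085]
step 1: x' = x̄ + K·y = [-311734/108085, 265038/108085]
step 1: P' = (I − K·H)·P̄ = [690666/108085 -387212/108085; -387212/108085 268469/108085]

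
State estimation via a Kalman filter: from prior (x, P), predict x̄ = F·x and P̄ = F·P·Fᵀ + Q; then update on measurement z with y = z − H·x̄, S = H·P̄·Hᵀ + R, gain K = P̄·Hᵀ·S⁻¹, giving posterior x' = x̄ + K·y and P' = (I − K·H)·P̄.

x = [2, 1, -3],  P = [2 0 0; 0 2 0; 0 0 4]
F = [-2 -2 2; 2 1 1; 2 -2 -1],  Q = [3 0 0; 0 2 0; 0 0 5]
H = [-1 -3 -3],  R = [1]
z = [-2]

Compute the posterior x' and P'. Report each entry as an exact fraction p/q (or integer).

x̄ = F·x = [-12, 2, 5]
P̄ = F·P·Fᵀ + Q = [35 -4 -8; -4 16 0; -8 0 25]
y = z − H·x̄ = [7]
S = H·P̄·Hᵀ + R = [333]
K = P̄·Hᵀ·S⁻¹ = [1/333; -44/333; -67/333]
x' = x̄ + K·y = [-3989/333, 358/333, 1196/333]
P' = (I − K·H)·P̄ = [11654/333 -1288/333 -2597/333; -1288/333 3392/333 -2948/333; -2597/333 -2948/333 3836/333]

x' = [-3989/333, 358/333, 1196/333]
P' = [11654/333 -1288/333 -2597/333; -1288/333 3392/333 -2948/333; -2597/333 -2948/333 3836/333]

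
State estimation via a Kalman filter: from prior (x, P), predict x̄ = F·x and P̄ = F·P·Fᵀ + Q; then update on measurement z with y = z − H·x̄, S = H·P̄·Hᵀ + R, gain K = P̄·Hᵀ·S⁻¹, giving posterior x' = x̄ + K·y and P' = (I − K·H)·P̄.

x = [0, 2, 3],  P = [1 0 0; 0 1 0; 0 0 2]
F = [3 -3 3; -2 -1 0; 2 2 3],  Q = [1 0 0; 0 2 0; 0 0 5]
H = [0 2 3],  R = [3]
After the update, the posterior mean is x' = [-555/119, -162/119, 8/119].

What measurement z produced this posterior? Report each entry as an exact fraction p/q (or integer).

x̄ = F·x = [3, -2, 13]
P̄ = F·P·Fᵀ + Q = [37 -3 18; -3 7 -6; 18 -6 31]
S = H·P̄·Hᵀ + R = [238]
K = P̄·Hᵀ·S⁻¹ = [24/119; -2/119; 81/238]
x' − x̄ = [-912/119, 76/119, -1539/119] = K·y
y = (KᵀK)⁻¹·Kᵀ·(x' − x̄) = [-38]
z = y + H·x̄ = [-38] + [35] = [-3]

z = [-3]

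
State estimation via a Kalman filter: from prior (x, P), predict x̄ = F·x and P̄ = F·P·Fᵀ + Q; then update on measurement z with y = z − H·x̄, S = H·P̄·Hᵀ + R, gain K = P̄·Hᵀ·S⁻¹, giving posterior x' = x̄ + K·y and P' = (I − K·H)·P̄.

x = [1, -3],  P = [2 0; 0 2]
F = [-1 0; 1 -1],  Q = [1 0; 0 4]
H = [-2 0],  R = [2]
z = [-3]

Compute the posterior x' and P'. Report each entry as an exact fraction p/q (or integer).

x' = [8/7, 18/7]
P' = [3/7 -2/7; -2/7 48/7]

x̄ = F·x = [-1, 4]
P̄ = F·P·Fᵀ + Q = [3 -2; -2 8]
y = z − H·x̄ = [-5]
S = H·P̄·Hᵀ + R = [14]
K = P̄·Hᵀ·S⁻¹ = [-3/7; 2/7]
x' = x̄ + K·y = [8/7, 18/7]
P' = (I − K·H)·P̄ = [3/7 -2/7; -2/7 48/7]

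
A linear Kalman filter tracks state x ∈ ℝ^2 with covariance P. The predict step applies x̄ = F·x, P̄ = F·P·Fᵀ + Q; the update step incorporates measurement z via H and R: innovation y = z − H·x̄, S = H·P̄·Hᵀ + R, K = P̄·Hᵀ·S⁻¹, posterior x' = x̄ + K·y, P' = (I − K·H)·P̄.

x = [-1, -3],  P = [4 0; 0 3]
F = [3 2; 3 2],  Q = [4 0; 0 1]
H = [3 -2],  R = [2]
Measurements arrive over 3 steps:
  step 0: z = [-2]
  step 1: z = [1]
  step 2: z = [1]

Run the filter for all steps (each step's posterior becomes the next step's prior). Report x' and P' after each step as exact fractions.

step 0: x' = [-13/3, -244/45], P' = [12 52/3; 52/3 1147/45]
step 1: x' = [-6421/10349, -14247/10349], P' = [207428/10349 301468/10349; 301468/10349 442843/10349]
step 2: x' = [2973659/3845249, 2566917/3845249], P' = [79938428/3845249 116217628/3845249; 116217628/3845249 170708871/3845249]

step 0: x̄ = F·x = [-9, -9]
step 0: P̄ = F·P·Fᵀ + Q = [52 48; 48 49]
step 0: y = z − H·x̄ = [7]
step 0: S = H·P̄·Hᵀ + R = [90]
step 0: K = P̄·Hᵀ·S⁻¹ = [2/3; 23/45]
step 0: x' = x̄ + K·y = [-13/3, -244/45]
step 0: P' = (I − K·H)·P̄ = [12 52/3; 52/3 1147/45]
step 1: x̄ = F·x = [-1073/45, -1073/45]
step 1: P̄ = F·P·Fᵀ + Q = [18988/45 18808/45; 18808/45 18853/45]
step 1: y = z − H·x̄ = [1118/45]
step 1: S = H·P̄·Hᵀ + R = [20698/45]
step 1: K = P̄·Hᵀ·S⁻¹ = [9674/10349; 9359/10349]
step 1: x' = x̄ + K·y = [-6421/10349, -14247/10349]
step 1: P' = (I − K·H)·P̄ = [207428/10349 301468/10349; 301468/10349 442843/10349]
step 2: x̄ = F·x = [-47757/10349, -47757/10349]
step 2: P̄ = F·P·Fᵀ + Q = [7297236/10349 7255840/10349; 7255840/10349 7266189/10349]
step 2: y = z − H·x̄ = [58106/10349]
step 2: S = H·P̄·Hᵀ + R = [7690498/10349]
step 2: K = P̄·Hᵀ·S⁻¹ = [3690014/3845249; 3617571/3845249]
step 2: x' = x̄ + K·y = [2973659/3845249, 2566917/3845249]
step 2: P' = (I − K·H)·P̄ = [79938428/3845249 116217628/3845249; 116217628/3845249 170708871/3845249]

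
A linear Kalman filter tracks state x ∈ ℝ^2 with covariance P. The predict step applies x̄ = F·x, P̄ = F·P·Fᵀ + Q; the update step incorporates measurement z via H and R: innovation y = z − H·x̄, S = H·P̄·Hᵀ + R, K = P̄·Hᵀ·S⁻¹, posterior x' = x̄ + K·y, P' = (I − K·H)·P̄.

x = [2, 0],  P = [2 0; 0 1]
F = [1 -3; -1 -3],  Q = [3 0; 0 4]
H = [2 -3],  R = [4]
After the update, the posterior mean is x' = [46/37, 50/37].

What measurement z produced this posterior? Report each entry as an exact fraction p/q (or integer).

x̄ = F·x = [2, -2]
P̄ = F·P·Fᵀ + Q = [14 7; 7 15]
S = H·P̄·Hᵀ + R = [111]
K = P̄·Hᵀ·S⁻¹ = [7/111; -31/111]
x' − x̄ = [-28/37, 124/37] = K·y
y = (KᵀK)⁻¹·Kᵀ·(x' − x̄) = [-12]
z = y + H·x̄ = [-12] + [10] = [-2]

z = [-2]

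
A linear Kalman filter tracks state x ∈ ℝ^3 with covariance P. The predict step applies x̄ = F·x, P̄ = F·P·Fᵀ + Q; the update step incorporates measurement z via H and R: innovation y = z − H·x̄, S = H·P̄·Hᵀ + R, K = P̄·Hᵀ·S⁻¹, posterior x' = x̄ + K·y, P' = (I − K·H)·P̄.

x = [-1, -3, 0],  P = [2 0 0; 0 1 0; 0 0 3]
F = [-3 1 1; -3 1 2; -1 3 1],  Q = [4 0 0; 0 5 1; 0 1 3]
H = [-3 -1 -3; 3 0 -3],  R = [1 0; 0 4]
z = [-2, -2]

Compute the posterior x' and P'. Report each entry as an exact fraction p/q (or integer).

x̄ = F·x = [0, 0, -8]
P̄ = F·P·Fᵀ + Q = [26 25 12; 25 36 16; 12 16 17]
y = z − H·x̄ = [-26, -26]
S = H·P̄·Hᵀ + R = [886 -108; -108 175]
K = P̄·Hᵀ·S⁻¹ = [-19789/143386 11100/71693; -24909/143386 3375/71693; -19645/143386 -12207/71693]
x' = x̄ + K·y = [-31343/71693, 236067/71693, -777/71693]
P' = (I − K·H)·P̄ = [44965/143386 -161201/143386 15365/143386; -161201/143386 1019115/143386 -170201/143386; 15365/143386 -170201/143386 47917/143386]

x' = [-31343/71693, 236067/71693, -777/71693]
P' = [44965/143386 -161201/143386 15365/143386; -161201/143386 1019115/143386 -170201/143386; 15365/143386 -170201/143386 47917/143386]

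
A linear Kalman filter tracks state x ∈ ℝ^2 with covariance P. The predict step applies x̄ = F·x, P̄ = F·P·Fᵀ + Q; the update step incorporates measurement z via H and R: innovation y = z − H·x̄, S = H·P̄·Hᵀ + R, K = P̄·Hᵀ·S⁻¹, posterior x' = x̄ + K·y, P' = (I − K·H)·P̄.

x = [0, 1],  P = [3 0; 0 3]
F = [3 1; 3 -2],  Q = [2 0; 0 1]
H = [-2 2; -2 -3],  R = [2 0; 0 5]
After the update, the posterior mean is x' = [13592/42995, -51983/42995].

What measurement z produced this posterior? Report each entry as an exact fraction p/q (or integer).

x̄ = F·x = [1, -2]
P̄ = F·P·Fᵀ + Q = [32 21; 21 40]
S = H·P̄·Hᵀ + R = [122 -70; -70 745]
K = P̄·Hᵀ·S⁻¹ = [-2528/8599 -8517/42995; 1697/8599 -8552/42995]
x' − x̄ = [-29403/42995, 34007/42995] = K·y
y = (KᵀK)⁻¹·Kᵀ·(x' − x̄) = [3, -1]
z = y + H·x̄ = [3, -1] + [-6, 4] = [-3, 3]

z = [-3, 3]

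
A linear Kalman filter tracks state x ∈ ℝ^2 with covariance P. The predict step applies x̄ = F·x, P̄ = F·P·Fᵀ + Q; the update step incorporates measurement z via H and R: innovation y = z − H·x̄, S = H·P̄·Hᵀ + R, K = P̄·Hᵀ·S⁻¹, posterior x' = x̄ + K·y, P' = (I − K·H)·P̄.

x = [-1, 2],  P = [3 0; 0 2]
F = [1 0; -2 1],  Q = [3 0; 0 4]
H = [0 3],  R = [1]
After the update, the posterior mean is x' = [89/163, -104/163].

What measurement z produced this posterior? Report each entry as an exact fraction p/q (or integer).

z = [-2]

x̄ = F·x = [-1, 4]
P̄ = F·P·Fᵀ + Q = [6 -6; -6 18]
S = H·P̄·Hᵀ + R = [163]
K = P̄·Hᵀ·S⁻¹ = [-18/163; 54/163]
x' − x̄ = [252/163, -756/163] = K·y
y = (KᵀK)⁻¹·Kᵀ·(x' − x̄) = [-14]
z = y + H·x̄ = [-14] + [12] = [-2]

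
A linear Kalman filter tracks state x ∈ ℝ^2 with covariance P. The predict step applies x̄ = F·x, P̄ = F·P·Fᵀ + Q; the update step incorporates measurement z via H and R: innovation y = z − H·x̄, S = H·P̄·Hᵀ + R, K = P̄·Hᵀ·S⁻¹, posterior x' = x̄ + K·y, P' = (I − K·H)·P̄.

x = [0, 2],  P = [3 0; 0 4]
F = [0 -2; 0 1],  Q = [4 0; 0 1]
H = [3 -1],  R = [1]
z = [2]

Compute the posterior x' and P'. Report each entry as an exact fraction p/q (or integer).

x' = [76/117, 2/117]
P' = [28/117 50/117; 50/117 329/234]

x̄ = F·x = [-4, 2]
P̄ = F·P·Fᵀ + Q = [20 -8; -8 5]
y = z − H·x̄ = [16]
S = H·P̄·Hᵀ + R = [234]
K = P̄·Hᵀ·S⁻¹ = [34/117; -29/234]
x' = x̄ + K·y = [76/117, 2/117]
P' = (I − K·H)·P̄ = [28/117 50/117; 50/117 329/234]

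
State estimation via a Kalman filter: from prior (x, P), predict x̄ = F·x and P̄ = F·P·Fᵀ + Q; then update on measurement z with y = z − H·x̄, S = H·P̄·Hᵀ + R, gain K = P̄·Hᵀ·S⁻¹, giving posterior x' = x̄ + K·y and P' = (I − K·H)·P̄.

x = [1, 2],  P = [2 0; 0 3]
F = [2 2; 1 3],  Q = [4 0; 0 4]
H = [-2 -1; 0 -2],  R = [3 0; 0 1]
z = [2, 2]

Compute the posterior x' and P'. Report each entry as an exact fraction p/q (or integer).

x' = [-1175/2772, -491/504]
P' = [1019/1386 -25/252; -25/252 121/504]

x̄ = F·x = [6, 7]
P̄ = F·P·Fᵀ + Q = [24 22; 22 33]
y = z − H·x̄ = [21, 16]
S = H·P̄·Hᵀ + R = [220 154; 154 133]
K = P̄·Hᵀ·S⁻¹ = [-181/396 25/126; -1/72 -121/252]
x' = x̄ + K·y = [-1175/2772, -491/504]
P' = (I − K·H)·P̄ = [1019/1386 -25/252; -25/252 121/504]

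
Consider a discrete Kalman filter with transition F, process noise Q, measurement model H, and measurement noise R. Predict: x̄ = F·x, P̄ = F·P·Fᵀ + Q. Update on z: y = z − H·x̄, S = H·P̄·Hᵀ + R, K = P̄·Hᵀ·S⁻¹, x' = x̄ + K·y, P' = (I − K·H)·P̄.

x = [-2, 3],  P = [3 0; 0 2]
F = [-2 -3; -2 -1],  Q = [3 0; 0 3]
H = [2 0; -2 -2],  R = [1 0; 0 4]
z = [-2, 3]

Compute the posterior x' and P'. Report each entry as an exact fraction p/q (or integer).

x' = [-925/778, 241/2334]
P' = [90/389 -73/389; -73/389 1202/1167]

x̄ = F·x = [-5, 1]
P̄ = F·P·Fᵀ + Q = [33 18; 18 17]
y = z − H·x̄ = [8, -5]
S = H·P̄·Hᵀ + R = [133 -204; -204 348]
K = P̄·Hᵀ·S⁻¹ = [180/389 -17/778; -146/389 -983/2334]
x' = x̄ + K·y = [-925/778, 241/2334]
P' = (I − K·H)·P̄ = [90/389 -73/389; -73/389 1202/1167]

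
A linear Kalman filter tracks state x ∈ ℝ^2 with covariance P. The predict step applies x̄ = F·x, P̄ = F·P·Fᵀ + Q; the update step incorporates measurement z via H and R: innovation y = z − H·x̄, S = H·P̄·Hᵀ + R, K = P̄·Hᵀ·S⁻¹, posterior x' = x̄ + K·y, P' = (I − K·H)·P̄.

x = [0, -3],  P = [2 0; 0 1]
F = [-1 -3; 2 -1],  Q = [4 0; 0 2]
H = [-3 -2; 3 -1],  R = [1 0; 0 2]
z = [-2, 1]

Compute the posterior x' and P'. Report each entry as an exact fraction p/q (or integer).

x̄ = F·x = [9, 3]
P̄ = F·P·Fᵀ + Q = [15 -1; -1 11]
y = z − H·x̄ = [31, -23]
S = H·P̄·Hᵀ + R = [168 -110; -110 154]
K = P̄·Hᵀ·S⁻¹ = [-71/626 1499/6886; -203/626 -2221/6886]
x' = x̄ + K·y = [1643/3443, 1259/3443]
P' = (I − K·H)·P̄ = [753/6886 -739/6886; -739/6886 2225/6886]

x' = [1643/3443, 1259/3443]
P' = [753/6886 -739/6886; -739/6886 2225/6886]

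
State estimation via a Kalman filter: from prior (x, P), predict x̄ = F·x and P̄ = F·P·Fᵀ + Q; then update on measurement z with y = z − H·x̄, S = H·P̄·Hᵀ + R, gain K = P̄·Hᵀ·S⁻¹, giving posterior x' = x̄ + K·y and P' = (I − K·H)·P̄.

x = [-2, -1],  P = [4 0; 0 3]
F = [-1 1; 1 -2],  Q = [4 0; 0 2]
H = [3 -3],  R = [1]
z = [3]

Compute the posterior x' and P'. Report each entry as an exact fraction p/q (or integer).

x̄ = F·x = [1, 0]
P̄ = F·P·Fᵀ + Q = [11 -10; -10 18]
y = z − H·x̄ = [0]
S = H·P̄·Hᵀ + R = [442]
K = P̄·Hᵀ·S⁻¹ = [63/442; -42/221]
x' = x̄ + K·y = [1, 0]
P' = (I − K·H)·P̄ = [893/442 436/221; 436/221 450/221]

x' = [1, 0]
P' = [893/442 436/221; 436/221 450/221]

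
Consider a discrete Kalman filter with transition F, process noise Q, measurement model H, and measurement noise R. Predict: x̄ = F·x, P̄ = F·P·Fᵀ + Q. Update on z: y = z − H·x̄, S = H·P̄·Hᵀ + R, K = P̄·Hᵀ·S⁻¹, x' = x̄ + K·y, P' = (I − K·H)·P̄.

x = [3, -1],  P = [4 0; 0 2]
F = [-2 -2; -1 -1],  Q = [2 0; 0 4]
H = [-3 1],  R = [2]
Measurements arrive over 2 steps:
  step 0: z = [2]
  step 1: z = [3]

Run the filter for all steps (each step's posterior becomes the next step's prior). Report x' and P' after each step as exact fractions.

step 0: x̄ = F·x = [-4, -2]
step 0: P̄ = F·P·Fᵀ + Q = [26 12; 12 10]
step 0: y = z − H·x̄ = [-8]
step 0: S = H·P̄·Hᵀ + R = [174]
step 0: K = P̄·Hᵀ·S⁻¹ = [-11/29; -13/87]
step 0: x' = x̄ + K·y = [-28/29, -70/87]
step 0: P' = (I − K·H)·P̄ = [28/29 62/29; 62/29 532/87]
step 1: x̄ = F·x = [308/87, 154/87]
step 1: P̄ = F·P·Fᵀ + Q = [4126/87 1976/87; 1976/87 1336/87]
step 1: y = z − H·x̄ = [1031/87]
step 1: S = H·P̄·Hᵀ + R = [26788/87]
step 1: K = P̄·Hᵀ·S⁻¹ = [-5201/13394; -1148/6697]
step 1: x' = x̄ + K·y = [-14217/13394, -1750/6697]
step 1: P' = (I − K·H)·P̄ = [6683/6697 14848/6697; 14848/6697 42248/6697]

step 0: x' = [-28/29, -70/87], P' = [28/29 62/29; 62/29 532/87]
step 1: x' = [-14217/13394, -1750/6697], P' = [6683/6697 14848/6697; 14848/6697 42248/6697]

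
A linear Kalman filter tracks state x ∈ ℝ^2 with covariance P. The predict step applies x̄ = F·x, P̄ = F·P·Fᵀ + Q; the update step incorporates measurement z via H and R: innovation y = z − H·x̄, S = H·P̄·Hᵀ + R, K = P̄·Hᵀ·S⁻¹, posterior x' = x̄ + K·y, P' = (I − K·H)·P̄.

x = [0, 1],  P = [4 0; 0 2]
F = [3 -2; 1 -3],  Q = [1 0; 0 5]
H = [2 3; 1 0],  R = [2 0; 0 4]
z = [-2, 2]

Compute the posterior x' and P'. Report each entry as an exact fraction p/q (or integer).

x̄ = F·x = [-2, -3]
P̄ = F·P·Fᵀ + Q = [45 24; 24 27]
y = z − H·x̄ = [11, 4]
S = H·P̄·Hᵀ + R = [713 162; 162 49]
K = P̄·Hᵀ·S⁻¹ = [648/8693 5841/8693; 2433/8693 -3786/8693]
x' = x̄ + K·y = [13106/8693, -14460/8693]
P' = (I − K·H)·P̄ = [23364/8693 -15144/8693; -15144/8693 11718/8693]

x' = [13106/8693, -14460/8693]
P' = [23364/8693 -15144/8693; -15144/8693 11718/8693]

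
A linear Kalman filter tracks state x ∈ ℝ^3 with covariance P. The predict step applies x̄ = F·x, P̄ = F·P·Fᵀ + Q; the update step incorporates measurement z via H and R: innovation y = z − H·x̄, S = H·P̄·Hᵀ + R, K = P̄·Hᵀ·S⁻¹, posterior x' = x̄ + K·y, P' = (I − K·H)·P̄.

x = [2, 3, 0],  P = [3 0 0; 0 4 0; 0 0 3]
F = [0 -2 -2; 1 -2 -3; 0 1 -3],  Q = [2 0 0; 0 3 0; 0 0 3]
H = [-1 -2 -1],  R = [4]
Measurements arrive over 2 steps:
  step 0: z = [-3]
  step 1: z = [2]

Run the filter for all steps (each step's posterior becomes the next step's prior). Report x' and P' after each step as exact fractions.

step 0: x' = [-183/62, 65/248, 659/124], P' = [201/31 139/124 -487/62; 139/124 1503/496 -1479/248; -487/62 -1479/248 2535/124]
step 1: x' = [-2473896/1122719, -2010243/1122719, 4122616/1122719], P' = [3891634/1122719 591388/1122719 -4443186/1122719; 591388/1122719 3557673/1122719 -6463374/1122719; -4443186/1122719 -6463374/1122719 18734930/1122719]

step 0: x̄ = F·x = [-6, -4, 3]
step 0: P̄ = F·P·Fᵀ + Q = [30 34 10; 34 49 19; 10 19 34]
step 0: y = z − H·x̄ = [-14]
step 0: S = H·P̄·Hᵀ + R = [496]
step 0: K = P̄·Hᵀ·S⁻¹ = [-27/124; -151/496; -41/248]
step 0: x' = x̄ + K·y = [-183/62, 65/248, 659/124]
step 0: P' = (I − K·H)·P̄ = [201/31 139/124 -487/62; 139/124 1503/496 -1479/248; -487/62 -1479/248 2535/124]
step 1: x̄ = F·x = [-1383/124, -602/31, -3889/248]
step 1: P̄ = F·P·Fᵀ + Q = [5975/124 2747/31 23001/248; 2747/31 5477/31 11453/62; 23001/248 11453/62 111999/496]
step 1: y = z − H·x̄ = [-15791/248]
step 1: S = H·P̄·Hᵀ + R = [1122719/496]
step 1: K = P̄·Hᵀ·S⁻¹ = [-157806/1122719; -310840/1122719; -341249/1122719]
step 1: x' = x̄ + K·y = [-2473896/1122719, -2010243/1122719, 4122616/1122719]
step 1: P' = (I − K·H)·P̄ = [3891634/1122719 591388/1122719 -4443186/1122719; 591388/1122719 3557673/1122719 -6463374/1122719; -4443186/1122719 -6463374/1122719 18734930/1122719]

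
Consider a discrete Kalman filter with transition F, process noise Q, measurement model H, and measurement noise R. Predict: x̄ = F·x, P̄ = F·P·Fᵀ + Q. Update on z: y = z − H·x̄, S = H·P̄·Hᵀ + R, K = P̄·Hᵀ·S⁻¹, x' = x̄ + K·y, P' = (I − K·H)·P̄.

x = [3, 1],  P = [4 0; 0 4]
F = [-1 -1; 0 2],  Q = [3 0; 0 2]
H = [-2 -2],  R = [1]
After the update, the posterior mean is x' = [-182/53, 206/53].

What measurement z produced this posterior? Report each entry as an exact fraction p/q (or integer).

x̄ = F·x = [-4, 2]
P̄ = F·P·Fᵀ + Q = [11 -8; -8 18]
S = H·P̄·Hᵀ + R = [53]
K = P̄·Hᵀ·S⁻¹ = [-6/53; -20/53]
x' − x̄ = [30/53, 100/53] = K·y
y = (KᵀK)⁻¹·Kᵀ·(x' − x̄) = [-5]
z = y + H·x̄ = [-5] + [4] = [-1]

z = [-1]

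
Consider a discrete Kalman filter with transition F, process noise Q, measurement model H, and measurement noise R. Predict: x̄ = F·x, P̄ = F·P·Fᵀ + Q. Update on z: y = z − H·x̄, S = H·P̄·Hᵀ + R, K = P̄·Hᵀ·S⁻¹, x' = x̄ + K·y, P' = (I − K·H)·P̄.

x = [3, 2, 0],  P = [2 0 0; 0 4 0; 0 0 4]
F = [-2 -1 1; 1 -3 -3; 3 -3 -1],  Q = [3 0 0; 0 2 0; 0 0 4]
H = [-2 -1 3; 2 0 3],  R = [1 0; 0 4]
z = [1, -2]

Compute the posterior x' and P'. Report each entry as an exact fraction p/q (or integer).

x̄ = F·x = [-8, -3, 3]
P̄ = F·P·Fᵀ + Q = [19 -4 -4; -4 76 54; -4 54 62]
y = z − H·x̄ = [-27, 5]
S = H·P̄·Hᵀ + R = [419 328; 328 590]
K = P̄·Hᵀ·S⁻¹ = [-17834/69813 12991/69813; 2474/69813 16847/69813; 4036/23271 4777/23271]
x' = x̄ + K·y = [-12031/69813, -192002/69813, -15274/23271]
P' = (I − K·H)·P̄ = [168317/69813 -603470/69813 -31630/23271; -603470/69813 2478794/69813 141592/23271; -31630/23271 141592/23271 9152/7757]

x' = [-12031/69813, -192002/69813, -15274/23271]
P' = [168317/69813 -603470/69813 -31630/23271; -603470/69813 2478794/69813 141592/23271; -31630/23271 141592/23271 9152/7757]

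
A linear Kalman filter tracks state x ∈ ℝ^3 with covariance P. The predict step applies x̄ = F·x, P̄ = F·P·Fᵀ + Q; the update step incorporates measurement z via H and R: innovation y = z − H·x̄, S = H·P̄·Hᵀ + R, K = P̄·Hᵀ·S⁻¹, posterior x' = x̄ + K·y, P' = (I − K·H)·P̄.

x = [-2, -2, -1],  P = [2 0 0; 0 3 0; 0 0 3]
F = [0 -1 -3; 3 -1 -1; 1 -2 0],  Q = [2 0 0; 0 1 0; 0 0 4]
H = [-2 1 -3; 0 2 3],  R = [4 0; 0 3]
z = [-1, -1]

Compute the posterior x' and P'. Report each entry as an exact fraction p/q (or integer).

x' = [-1429/1629, -5651/3801, 320/543]
P' = [100928/8145 20998/2715 -2846/543; 20998/2715 35186/6335 -622/181; -2846/543 -622/181 442/181]

x̄ = F·x = [5, -3, 2]
P̄ = F·P·Fᵀ + Q = [32 12 6; 12 25 12; 6 12 18]
y = z − H·x̄ = [18, -1]
S = H·P̄·Hᵀ + R = [271 -232; -232 409]
K = P̄·Hᵀ·S⁻¹ = [-2698/8145 -694/8145; 1879/19005 5062/19005; -38/543 82/543]
x' = x̄ + K·y = [-1429/1629, -5651/3801, 320/543]
P' = (I − K·H)·P̄ = [100928/8145 20998/2715 -2846/543; 20998/2715 35186/6335 -622/181; -2846/543 -622/181 442/181]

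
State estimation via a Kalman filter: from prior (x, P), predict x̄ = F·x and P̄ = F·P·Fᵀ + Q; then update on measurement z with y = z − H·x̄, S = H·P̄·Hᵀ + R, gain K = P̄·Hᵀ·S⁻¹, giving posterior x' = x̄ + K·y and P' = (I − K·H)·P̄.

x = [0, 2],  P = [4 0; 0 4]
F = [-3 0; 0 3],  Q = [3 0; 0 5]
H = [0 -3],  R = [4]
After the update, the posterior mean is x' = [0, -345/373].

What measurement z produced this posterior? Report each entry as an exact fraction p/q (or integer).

x̄ = F·x = [0, 6]
P̄ = F·P·Fᵀ + Q = [39 0; 0 41]
S = H·P̄·Hᵀ + R = [373]
K = P̄·Hᵀ·S⁻¹ = [0; -123/373]
x' − x̄ = [0, -2583/373] = K·y
y = (KᵀK)⁻¹·Kᵀ·(x' − x̄) = [21]
z = y + H·x̄ = [21] + [-18] = [3]

z = [3]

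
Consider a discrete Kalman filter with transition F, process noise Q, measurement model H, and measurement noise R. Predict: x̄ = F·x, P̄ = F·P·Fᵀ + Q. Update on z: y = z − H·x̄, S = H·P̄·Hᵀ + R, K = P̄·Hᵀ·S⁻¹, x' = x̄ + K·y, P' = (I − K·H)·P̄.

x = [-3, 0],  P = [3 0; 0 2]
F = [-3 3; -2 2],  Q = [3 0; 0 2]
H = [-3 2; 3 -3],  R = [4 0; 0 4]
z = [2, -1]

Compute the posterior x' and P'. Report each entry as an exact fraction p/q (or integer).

x̄ = F·x = [9, 6]
P̄ = F·P·Fᵀ + Q = [48 30; 30 22]
y = z − H·x̄ = [17, -10]
S = H·P̄·Hᵀ + R = [164 -114; -114 94]
K = P̄·Hᵀ·S⁻¹ = [-87/121 -36/121; -397/605 -327/605]
x' = x̄ + K·y = [-30/121, 151/605]
P' = (I − K·H)·P̄ = [444/121 492/121; 492/121 2896/605]

x' = [-30/121, 151/605]
P' = [444/121 492/121; 492/121 2896/605]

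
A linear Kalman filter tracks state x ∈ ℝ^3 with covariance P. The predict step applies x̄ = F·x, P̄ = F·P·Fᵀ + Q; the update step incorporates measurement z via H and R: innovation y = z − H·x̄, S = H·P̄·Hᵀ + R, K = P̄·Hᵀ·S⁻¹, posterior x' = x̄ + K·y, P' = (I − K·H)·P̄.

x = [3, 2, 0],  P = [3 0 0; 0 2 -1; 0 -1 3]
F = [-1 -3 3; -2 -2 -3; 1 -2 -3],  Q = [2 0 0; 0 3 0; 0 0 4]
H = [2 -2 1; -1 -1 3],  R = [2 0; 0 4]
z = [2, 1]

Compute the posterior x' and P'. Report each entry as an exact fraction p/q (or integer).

x̄ = F·x = [-9, -10, -1]
P̄ = F·P·Fᵀ + Q = [68 -12 -21; -12 38 17; -21 17 30]
y = z − H·x̄ = [1, -15]
S = H·P̄·Hᵀ + R = [400 -194; -194 380]
K = P̄·Hᵀ·S⁻¹ = [14867/57182 -10317/57182; -13345/57182 -3051/57182; 189/28591 7169/28591]
x' = x̄ + K·y = [-172508/28591, -269700/28591, -135937/28591]
P' = (I − K·H)·P̄ = [297070/28591 402851/28591 226429/28591; 402851/28591 570778/28591 322509/28591; 226429/28591 322509/28591 192538/28591]

x' = [-172508/28591, -269700/28591, -135937/28591]
P' = [297070/28591 402851/28591 226429/28591; 402851/28591 570778/28591 322509/28591; 226429/28591 322509/28591 192538/28591]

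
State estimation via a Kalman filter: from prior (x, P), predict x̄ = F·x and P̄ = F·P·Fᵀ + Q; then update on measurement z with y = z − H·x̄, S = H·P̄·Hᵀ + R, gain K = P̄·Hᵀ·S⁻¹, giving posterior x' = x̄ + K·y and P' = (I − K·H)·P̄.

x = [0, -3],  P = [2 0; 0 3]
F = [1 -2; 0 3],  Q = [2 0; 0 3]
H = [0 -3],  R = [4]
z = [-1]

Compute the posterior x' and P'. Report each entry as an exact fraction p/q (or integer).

x' = [66/137, 27/137]
P' = [734/137 -36/137; -36/137 60/137]

x̄ = F·x = [6, -9]
P̄ = F·P·Fᵀ + Q = [16 -18; -18 30]
y = z − H·x̄ = [-28]
S = H·P̄·Hᵀ + R = [274]
K = P̄·Hᵀ·S⁻¹ = [27/137; -45/137]
x' = x̄ + K·y = [66/137, 27/137]
P' = (I − K·H)·P̄ = [734/137 -36/137; -36/137 60/137]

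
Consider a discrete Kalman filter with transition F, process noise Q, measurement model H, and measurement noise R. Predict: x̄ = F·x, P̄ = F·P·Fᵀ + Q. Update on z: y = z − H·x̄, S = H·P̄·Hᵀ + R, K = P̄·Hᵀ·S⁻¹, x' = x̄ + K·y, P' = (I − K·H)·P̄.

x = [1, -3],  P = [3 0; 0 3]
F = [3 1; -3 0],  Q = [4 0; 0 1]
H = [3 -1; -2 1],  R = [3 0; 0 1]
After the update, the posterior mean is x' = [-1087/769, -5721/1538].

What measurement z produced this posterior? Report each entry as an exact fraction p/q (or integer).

x̄ = F·x = [0, -3]
P̄ = F·P·Fᵀ + Q = [34 -27; -27 28]
S = H·P̄·Hᵀ + R = [499 -367; -367 273]
K = P̄·Hᵀ·S⁻¹ = [176/769 -31/769; 337/1538 915/1538]
x' − x̄ = [-1087/769, -1107/1538] = K·y
y = (KᵀK)⁻¹·Kᵀ·(x' − x̄) = [-6, 1]
z = y + H·x̄ = [-6, 1] + [3, -3] = [-3, -2]

z = [-3, -2]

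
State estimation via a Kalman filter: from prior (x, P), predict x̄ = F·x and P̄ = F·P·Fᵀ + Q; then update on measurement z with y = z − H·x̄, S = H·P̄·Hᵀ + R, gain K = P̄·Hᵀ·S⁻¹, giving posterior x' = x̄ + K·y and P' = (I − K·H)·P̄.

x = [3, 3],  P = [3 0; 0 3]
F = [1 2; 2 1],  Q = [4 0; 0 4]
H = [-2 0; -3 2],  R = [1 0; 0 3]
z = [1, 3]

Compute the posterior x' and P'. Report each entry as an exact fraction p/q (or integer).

x' = [-646/1903, 2133/1903]
P' = [925/3806 669/1903; 669/1903 2307/1903]

x̄ = F·x = [9, 9]
P̄ = F·P·Fᵀ + Q = [19 12; 12 19]
y = z − H·x̄ = [19, 12]
S = H·P̄·Hᵀ + R = [77 66; 66 106]
K = P̄·Hᵀ·S⁻¹ = [-925/1903 -3/346; -1338/1903 79/173]
x' = x̄ + K·y = [-646/1903, 2133/1903]
P' = (I − K·H)·P̄ = [925/3806 669/1903; 669/1903 2307/1903]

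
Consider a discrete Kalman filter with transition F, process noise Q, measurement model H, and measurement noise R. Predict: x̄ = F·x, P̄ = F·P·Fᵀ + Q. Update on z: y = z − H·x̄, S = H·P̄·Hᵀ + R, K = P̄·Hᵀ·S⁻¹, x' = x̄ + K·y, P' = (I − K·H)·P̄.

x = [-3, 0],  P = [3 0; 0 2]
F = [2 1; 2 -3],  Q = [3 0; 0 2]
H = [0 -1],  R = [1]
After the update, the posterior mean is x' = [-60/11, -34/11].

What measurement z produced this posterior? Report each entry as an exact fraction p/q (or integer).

z = [3]

x̄ = F·x = [-6, -6]
P̄ = F·P·Fᵀ + Q = [17 6; 6 32]
S = H·P̄·Hᵀ + R = [33]
K = P̄·Hᵀ·S⁻¹ = [-2/11; -32/33]
x' − x̄ = [6/11, 32/11] = K·y
y = (KᵀK)⁻¹·Kᵀ·(x' − x̄) = [-3]
z = y + H·x̄ = [-3] + [6] = [3]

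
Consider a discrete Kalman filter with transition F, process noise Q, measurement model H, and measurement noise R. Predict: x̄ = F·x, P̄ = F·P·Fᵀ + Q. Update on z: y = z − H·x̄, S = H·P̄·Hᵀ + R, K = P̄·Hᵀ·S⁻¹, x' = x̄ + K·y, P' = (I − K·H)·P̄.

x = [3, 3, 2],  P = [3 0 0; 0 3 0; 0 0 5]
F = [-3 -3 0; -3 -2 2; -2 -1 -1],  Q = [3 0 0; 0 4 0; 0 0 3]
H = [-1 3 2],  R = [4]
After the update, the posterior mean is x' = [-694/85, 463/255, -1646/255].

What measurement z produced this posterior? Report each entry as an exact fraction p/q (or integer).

z = [1]

x̄ = F·x = [-18, -11, -11]
P̄ = F·P·Fᵀ + Q = [57 45 27; 45 63 14; 27 14 23]
S = H·P̄·Hᵀ + R = [510]
K = P̄·Hᵀ·S⁻¹ = [22/85; 86/255; 61/510]
x' − x̄ = [836/85, 3268/255, 1159/255] = K·y
y = (KᵀK)⁻¹·Kᵀ·(x' − x̄) = [38]
z = y + H·x̄ = [38] + [-37] = [1]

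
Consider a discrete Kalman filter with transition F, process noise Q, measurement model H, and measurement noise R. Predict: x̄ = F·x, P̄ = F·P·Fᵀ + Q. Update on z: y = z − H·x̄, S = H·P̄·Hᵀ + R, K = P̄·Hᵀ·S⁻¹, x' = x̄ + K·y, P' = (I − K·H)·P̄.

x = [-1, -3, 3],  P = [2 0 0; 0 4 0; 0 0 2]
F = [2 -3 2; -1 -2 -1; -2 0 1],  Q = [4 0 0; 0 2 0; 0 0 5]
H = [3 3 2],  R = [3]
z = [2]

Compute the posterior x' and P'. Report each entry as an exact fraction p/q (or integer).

x̄ = F·x = [13, 4, 5]
P̄ = F·P·Fᵀ + Q = [56 16 -4; 16 22 2; -4 2 15]
y = z − H·x̄ = [-59]
S = H·P̄·Hᵀ + R = [1029]
K = P̄·Hᵀ·S⁻¹ = [208/1029; 118/1029; 8/343]
x' = x̄ + K·y = [1105/1029, -2846/1029, 1243/343]
P' = (I − K·H)·P̄ = [14360/1029 -8080/1029 -3036/343; -8080/1029 8714/1029 -258/343; -3036/343 -258/343 4953/343]

x' = [1105/1029, -2846/1029, 1243/343]
P' = [14360/1029 -8080/1029 -3036/343; -8080/1029 8714/1029 -258/343; -3036/343 -258/343 4953/343]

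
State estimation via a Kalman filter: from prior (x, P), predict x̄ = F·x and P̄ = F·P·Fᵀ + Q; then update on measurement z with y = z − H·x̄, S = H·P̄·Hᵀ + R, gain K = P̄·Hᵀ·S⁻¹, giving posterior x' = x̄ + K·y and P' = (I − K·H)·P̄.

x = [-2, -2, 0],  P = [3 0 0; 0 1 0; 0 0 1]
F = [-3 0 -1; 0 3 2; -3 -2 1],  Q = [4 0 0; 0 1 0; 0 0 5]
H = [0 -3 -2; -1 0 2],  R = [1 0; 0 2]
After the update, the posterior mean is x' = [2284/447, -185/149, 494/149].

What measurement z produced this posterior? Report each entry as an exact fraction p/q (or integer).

x̄ = F·x = [6, -6, 10]
P̄ = F·P·Fᵀ + Q = [32 -2 26; -2 14 -4; 26 -4 37]
S = H·P̄·Hᵀ + R = [227 -78; -78 78]
K = P̄·Hᵀ·S⁻¹ = [-26/149 476/5811; -40/149 -669/1937; -14/149 1010/1937]
x' − x̄ = [-398/447, 709/149, -996/149] = K·y
y = (KᵀK)⁻¹·Kᵀ·(x' − x̄) = [-1, -13]
z = y + H·x̄ = [-1, -13] + [-2, 14] = [-3, 1]

z = [-3, 1]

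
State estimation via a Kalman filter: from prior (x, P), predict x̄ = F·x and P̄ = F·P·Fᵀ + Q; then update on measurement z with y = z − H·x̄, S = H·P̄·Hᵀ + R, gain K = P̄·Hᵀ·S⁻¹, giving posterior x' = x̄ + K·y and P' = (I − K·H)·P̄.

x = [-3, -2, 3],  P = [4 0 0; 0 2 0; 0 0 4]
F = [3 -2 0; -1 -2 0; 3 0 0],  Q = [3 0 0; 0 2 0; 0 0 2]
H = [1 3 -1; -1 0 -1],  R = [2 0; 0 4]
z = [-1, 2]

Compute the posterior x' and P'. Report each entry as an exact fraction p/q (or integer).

x̄ = F·x = [-5, 7, -9]
P̄ = F·P·Fᵀ + Q = [47 -4 36; -4 14 -12; 36 -12 38]
y = z − H·x̄ = [-26, -12]
S = H·P̄·Hᵀ + R = [189 39; 39 161]
K = P̄·Hᵀ·S⁻¹ = [769/7227 -1304/2409; 3713/14454 179/4818; -808/7227 -1042/2409]
x' = x̄ + K·y = [-835/657, -82/657, -593/657]
P' = (I − K·H)·P̄ = [15742/7227 -4766/7227 -94/7227; -4766/7227 4057/7227 3692/7227; -94/7227 3692/7227 12598/7227]

x' = [-835/657, -82/657, -593/657]
P' = [15742/7227 -4766/7227 -94/7227; -4766/7227 4057/7227 3692/7227; -94/7227 3692/7227 12598/7227]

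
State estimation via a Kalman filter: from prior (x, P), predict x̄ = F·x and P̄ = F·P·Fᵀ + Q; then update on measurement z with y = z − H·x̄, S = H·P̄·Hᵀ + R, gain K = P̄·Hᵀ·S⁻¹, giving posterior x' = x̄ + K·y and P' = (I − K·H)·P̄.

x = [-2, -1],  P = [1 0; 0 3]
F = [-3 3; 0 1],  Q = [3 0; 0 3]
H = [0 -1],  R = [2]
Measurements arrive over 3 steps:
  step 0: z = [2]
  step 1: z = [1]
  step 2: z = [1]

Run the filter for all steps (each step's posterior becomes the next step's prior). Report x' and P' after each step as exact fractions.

step 0: x̄ = F·x = [3, -1]
step 0: P̄ = F·P·Fᵀ + Q = [39 9; 9 6]
step 0: y = z − H·x̄ = [1]
step 0: S = H·P̄·Hᵀ + R = [8]
step 0: K = P̄·Hᵀ·S⁻¹ = [-9/8; -3/4]
step 0: x' = x̄ + K·y = [15/8, -7/4]
step 0: P' = (I − K·H)·P̄ = [231/8 9/4; 9/4 3/2]
step 1: x̄ = F·x = [-87/8, -7/4]
step 1: P̄ = F·P·Fᵀ + Q = [1887/8 -9/4; -9/4 9/2]
step 1: y = z − H·x̄ = [-3/4]
step 1: S = H·P̄·Hᵀ + R = [13/2]
step 1: K = P̄·Hᵀ·S⁻¹ = [9/26; -9/13]
step 1: x' = x̄ + K·y = [-579/52, -16/13]
step 1: P' = (I − K·H)·P̄ = [12225/52 -9/13; -9/13 18/13]
step 2: x̄ = F·x = [1545/52, -16/13]
step 2: P̄ = F·P·Fᵀ + Q = [111477/52 81/13; 81/13 57/13]
step 2: y = z − H·x̄ = [-3/13]
step 2: S = H·P̄·Hᵀ + R = [83/13]
step 2: K = P̄·Hᵀ·S⁻¹ = [-81/83; -57/83]
step 2: x' = x̄ + K·y = [9939/332, -89/83]
step 2: P' = (I − K·H)·P̄ = [709719/332 162/83; 162/83 114/83]

step 0: x' = [15/8, -7/4], P' = [231/8 9/4; 9/4 3/2]
step 1: x' = [-579/52, -16/13], P' = [12225/52 -9/13; -9/13 18/13]
step 2: x' = [9939/332, -89/83], P' = [709719/332 162/83; 162/83 114/83]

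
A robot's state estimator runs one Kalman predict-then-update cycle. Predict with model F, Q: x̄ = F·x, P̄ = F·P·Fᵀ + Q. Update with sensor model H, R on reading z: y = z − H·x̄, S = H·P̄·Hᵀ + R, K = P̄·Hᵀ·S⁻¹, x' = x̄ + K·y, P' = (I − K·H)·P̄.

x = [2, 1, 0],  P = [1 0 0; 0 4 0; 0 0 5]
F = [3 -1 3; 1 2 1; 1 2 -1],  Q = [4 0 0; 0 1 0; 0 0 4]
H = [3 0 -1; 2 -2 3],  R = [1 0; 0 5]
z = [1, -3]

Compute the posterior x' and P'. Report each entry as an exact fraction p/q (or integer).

x' = [36671/67151, 175962/67151, 43718/67151]
P' = [57446/67151 271426/67151 153840/67151; 271426/67151 1479193/67151 813388/67151; 153840/67151 813388/67151 473062/67151]

x̄ = F·x = [5, 4, 4]
P̄ = F·P·Fᵀ + Q = [62 10 -20; 10 23 12; -20 12 26]
y = z − H·x̄ = [-10, -17]
S = H·P̄·Hᵀ + R = [705 118; 118 115]
K = P̄·Hᵀ·S⁻¹ = [18498/67151 6712/67151; 890/67151 4926/67151; -11542/67151 20018/67151]
x' = x̄ + K·y = [36671/67151, 175962/67151, 43718/67151]
P' = (I − K·H)·P̄ = [57446/67151 271426/67151 153840/67151; 271426/67151 1479193/67151 813388/67151; 153840/67151 813388/67151 473062/67151]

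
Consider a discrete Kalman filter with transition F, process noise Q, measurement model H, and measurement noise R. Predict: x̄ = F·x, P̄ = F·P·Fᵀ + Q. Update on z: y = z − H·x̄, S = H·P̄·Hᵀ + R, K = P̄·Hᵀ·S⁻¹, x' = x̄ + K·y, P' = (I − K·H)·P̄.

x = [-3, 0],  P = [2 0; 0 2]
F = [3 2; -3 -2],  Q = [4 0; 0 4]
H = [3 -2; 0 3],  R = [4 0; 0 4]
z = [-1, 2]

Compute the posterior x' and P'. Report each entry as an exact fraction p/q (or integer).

x' = [-41/2756, 1743/2756]
P' = [379/689 155/689; 155/689 267/689]

x̄ = F·x = [-9, 9]
P̄ = F·P·Fᵀ + Q = [30 -26; -26 30]
y = z − H·x̄ = [44, -25]
S = H·P̄·Hᵀ + R = [706 -414; -414 274]
K = P̄·Hᵀ·S⁻¹ = [827/2756 465/2756; -69/2756 801/2756]
x' = x̄ + K·y = [-41/2756, 1743/2756]
P' = (I − K·H)·P̄ = [379/689 155/689; 155/689 267/689]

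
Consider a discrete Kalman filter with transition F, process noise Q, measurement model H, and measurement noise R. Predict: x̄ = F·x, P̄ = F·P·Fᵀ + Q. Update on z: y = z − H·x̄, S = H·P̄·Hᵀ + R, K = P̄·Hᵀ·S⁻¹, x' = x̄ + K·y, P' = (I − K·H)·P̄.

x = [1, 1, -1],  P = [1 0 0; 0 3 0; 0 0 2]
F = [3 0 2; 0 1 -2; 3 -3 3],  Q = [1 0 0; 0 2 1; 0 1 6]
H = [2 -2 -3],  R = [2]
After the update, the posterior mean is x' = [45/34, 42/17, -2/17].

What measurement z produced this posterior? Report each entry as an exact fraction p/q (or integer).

x̄ = F·x = [1, 3, -3]
P̄ = F·P·Fᵀ + Q = [18 -8 21; -8 13 -20; 21 -20 60]
S = H·P̄·Hᵀ + R = [238]
K = P̄·Hᵀ·S⁻¹ = [-11/238; 9/119; -7/17]
x' − x̄ = [11/34, -9/17, 49/17] = K·y
y = (KᵀK)⁻¹·Kᵀ·(x' − x̄) = [-7]
z = y + H·x̄ = [-7] + [5] = [-2]

z = [-2]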